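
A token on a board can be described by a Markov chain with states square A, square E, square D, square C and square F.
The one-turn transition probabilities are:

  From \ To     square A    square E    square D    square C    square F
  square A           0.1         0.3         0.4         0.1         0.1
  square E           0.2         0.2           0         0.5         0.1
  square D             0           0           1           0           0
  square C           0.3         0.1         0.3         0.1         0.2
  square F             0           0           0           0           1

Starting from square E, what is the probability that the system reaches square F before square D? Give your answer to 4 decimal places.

Let h(s) be the probability of absorption at square F starting from transient state s. Then h(square F) = 1 and h(square D) = 0. By first-step analysis:
h(square A) = 0.1·h(square A) + 0.3·h(square E) + 0.4·0 + 0.1·h(square C) + 0.1·1
h(square E) = 0.2·h(square A) + 0.2·h(square E) + 0.5·h(square C) + 0.1·1
h(square C) = 0.3·h(square A) + 0.1·h(square E) + 0.3·0 + 0.1·h(square C) + 0.2·1
Solving: h(square A) = 0.2950, h(square E) = 0.4289, h(square C) = 0.3682.
Starting from square E, the probability is 0.4289.

0.4289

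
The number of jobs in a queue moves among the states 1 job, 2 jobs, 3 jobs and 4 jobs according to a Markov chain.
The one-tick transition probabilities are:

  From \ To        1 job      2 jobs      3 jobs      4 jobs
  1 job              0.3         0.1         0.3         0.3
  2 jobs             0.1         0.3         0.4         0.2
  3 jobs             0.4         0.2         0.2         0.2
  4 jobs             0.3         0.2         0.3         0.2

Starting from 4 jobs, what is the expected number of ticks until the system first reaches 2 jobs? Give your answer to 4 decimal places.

Let t(s) be the expected number of ticks to first reach 2 jobs from state s, with t(2 jobs) = 0. Conditioning on the first tick:
t(1 job) = 1 + 0.3·t(1 job) + 0.3·t(3 jobs) + 0.3·t(4 jobs)
t(3 jobs) = 1 + 0.4·t(1 job) + 0.2·t(3 jobs) + 0.2·t(4 jobs)
t(4 jobs) = 1 + 0.3·t(1 job) + 0.3·t(3 jobs) + 0.2·t(4 jobs)
Solving: t(1 job) = 6.5761, t(3 jobs) = 6.0326, t(4 jobs) = 5.9783.
Expected ticks from 4 jobs to 2 jobs: 5.9783.

5.9783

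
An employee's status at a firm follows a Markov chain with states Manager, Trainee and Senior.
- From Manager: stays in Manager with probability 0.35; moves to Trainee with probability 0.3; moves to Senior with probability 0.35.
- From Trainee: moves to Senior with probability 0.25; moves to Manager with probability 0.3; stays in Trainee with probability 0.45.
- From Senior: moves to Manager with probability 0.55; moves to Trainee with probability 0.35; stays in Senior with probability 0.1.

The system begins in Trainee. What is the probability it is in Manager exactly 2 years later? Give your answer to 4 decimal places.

0.3775

Sum over the intermediate state after 1 year:
P = P(Trainee→Manager)·P(Manager→Manager) + P(Trainee→Trainee)·P(Trainee→Manager) + P(Trainee→Senior)·P(Senior→Manager)
  = 0.3×0.35 + 0.45×0.3 + 0.25×0.55
  = 0.1050 + 0.1350 + 0.1375 = 0.3775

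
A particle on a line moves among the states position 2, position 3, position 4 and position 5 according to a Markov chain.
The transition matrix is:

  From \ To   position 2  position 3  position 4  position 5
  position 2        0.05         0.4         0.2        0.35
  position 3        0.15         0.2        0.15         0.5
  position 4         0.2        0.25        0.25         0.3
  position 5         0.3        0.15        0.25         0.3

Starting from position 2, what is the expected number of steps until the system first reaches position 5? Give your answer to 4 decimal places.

2.5864

Let t(s) be the expected number of steps to first reach position 5 from state s, with t(position 5) = 0. Conditioning on the first step:
t(position 2) = 1 + 0.05·t(position 2) + 0.4·t(position 3) + 0.2·t(position 4)
t(position 3) = 1 + 0.15·t(position 2) + 0.2·t(position 3) + 0.15·t(position 4)
t(position 4) = 1 + 0.2·t(position 2) + 0.25·t(position 3) + 0.25·t(position 4)
Solving: t(position 2) = 2.5864, t(position 3) = 2.2552, t(position 4) = 2.7748.
Expected steps from position 2 to position 5: 2.5864.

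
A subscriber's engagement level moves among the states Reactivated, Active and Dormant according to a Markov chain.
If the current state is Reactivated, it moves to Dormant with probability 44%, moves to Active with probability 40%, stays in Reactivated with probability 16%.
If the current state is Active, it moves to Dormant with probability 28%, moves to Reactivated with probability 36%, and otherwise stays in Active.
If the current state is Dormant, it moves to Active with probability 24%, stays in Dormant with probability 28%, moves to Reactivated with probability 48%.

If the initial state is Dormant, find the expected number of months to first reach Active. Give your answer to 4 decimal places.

Let t(s) be the expected number of months to first reach Active from state s, with t(Active) = 0. Conditioning on the first month:
t(Reactivated) = 1 + 0.16·t(Reactivated) + 0.44·t(Dormant)
t(Dormant) = 1 + 0.48·t(Reactivated) + 0.28·t(Dormant)
Solving: t(Reactivated) = 2.9472, t(Dormant) = 3.3537.
Expected months from Dormant to Active: 3.3537.

3.3537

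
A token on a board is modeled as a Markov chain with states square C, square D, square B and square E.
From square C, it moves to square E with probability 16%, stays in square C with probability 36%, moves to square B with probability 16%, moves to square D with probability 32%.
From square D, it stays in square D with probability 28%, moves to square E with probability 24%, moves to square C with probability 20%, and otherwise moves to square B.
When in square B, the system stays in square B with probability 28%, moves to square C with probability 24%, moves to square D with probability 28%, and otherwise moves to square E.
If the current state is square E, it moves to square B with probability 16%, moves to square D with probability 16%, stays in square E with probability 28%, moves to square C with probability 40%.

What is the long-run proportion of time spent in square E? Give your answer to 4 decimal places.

0.2159

Let the stationary distribution be π with π = πP and π_1 + π_2 + π_3 + π_4 = 1.
π_1 = 0.36·π_1 + 0.2·π_2 + 0.24·π_3 + 0.4·π_4
π_2 = 0.32·π_1 + 0.28·π_2 + 0.28·π_3 + 0.16·π_4
π_3 = 0.16·π_1 + 0.28·π_2 + 0.28·π_3 + 0.16·π_4
Solving with the normalization constraint gives π = (0.2999, 0.2661, 0.2181, 0.2159).
So the stationary probability of square E is 0.2159.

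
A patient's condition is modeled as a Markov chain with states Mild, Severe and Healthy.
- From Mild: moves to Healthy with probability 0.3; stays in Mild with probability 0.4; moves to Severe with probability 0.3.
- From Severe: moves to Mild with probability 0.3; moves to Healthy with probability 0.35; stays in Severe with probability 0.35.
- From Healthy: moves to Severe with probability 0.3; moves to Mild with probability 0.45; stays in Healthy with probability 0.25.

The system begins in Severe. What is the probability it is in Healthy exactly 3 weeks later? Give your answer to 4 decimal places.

Propagate the distribution vector 3 weeks from Severe.
After 0 weeks: (0.0000, 1.0000, 0.0000)
After 1 week: (0.3000, 0.3500, 0.3500)
After 2 weeks: (0.3825, 0.3175, 0.3000)
After 3 weeks: (0.3833, 0.3159, 0.3009)
P(in Healthy after 3 weeks) = 0.3009

0.3009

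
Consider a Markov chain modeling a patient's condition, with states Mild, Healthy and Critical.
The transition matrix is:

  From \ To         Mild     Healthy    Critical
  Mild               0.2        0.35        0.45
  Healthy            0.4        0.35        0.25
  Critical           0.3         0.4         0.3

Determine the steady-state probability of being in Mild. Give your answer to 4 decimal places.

0.3060

Let the stationary distribution be π with π = πP and π_1 + π_2 + π_3 = 1.
π_1 = 0.2·π_1 + 0.4·π_2 + 0.3·π_3
π_2 = 0.35·π_1 + 0.35·π_2 + 0.4·π_3
Solving with the normalization constraint gives π = (0.3060, 0.3664, 0.3276).
So the stationary probability of Mild is 0.3060.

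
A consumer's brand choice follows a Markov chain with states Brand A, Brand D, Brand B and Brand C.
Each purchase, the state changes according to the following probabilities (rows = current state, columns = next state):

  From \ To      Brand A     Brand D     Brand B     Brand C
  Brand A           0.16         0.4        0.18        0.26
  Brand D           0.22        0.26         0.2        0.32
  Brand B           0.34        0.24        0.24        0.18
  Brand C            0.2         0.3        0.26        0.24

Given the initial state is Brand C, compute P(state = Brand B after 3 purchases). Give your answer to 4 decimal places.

Propagate the distribution vector 3 purchases from Brand C.
After 0 purchases: (0.0000, 0.0000, 0.0000, 1.0000)
After 1 purchase: (0.2000, 0.3000, 0.2600, 0.2400)
After 2 purchases: (0.2344, 0.2924, 0.2208, 0.2524)
After 3 purchases: (0.2274, 0.2985, 0.2193, 0.2548)
P(in Brand B after 3 purchases) = 0.2193

0.2193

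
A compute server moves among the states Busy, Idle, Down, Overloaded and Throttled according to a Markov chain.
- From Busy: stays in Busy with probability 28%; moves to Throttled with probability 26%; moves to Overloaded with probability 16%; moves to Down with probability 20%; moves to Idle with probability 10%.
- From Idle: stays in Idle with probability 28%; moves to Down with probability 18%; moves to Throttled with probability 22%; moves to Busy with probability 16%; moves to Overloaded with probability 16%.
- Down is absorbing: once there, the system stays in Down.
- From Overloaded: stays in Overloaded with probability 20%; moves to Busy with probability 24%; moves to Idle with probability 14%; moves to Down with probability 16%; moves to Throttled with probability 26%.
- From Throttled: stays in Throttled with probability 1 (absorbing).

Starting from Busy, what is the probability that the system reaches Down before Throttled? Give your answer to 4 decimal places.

0.4281

Let h(s) be the probability of absorption at Down starting from transient state s. Then h(Down) = 1 and h(Throttled) = 0. By first-step analysis:
h(Busy) = 0.28·h(Busy) + 0.1·h(Idle) + 0.2·1 + 0.16·h(Overloaded) + 0.26·0
h(Idle) = 0.16·h(Busy) + 0.28·h(Idle) + 0.18·1 + 0.16·h(Overloaded) + 0.22·0
h(Overloaded) = 0.24·h(Busy) + 0.14·h(Idle) + 0.16·1 + 0.2·h(Overloaded) + 0.26·0
Solving: h(Busy) = 0.4281, h(Idle) = 0.4350, h(Overloaded) = 0.4046.
Starting from Busy, the probability is 0.4281.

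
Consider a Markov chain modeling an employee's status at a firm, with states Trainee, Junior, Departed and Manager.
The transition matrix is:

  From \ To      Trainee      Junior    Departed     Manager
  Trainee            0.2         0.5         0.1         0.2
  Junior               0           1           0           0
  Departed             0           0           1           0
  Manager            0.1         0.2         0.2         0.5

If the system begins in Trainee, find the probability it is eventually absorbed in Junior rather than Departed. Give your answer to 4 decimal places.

Let h(s) be the probability of absorption at Junior starting from transient state s. Then h(Junior) = 1 and h(Departed) = 0. By first-step analysis:
h(Trainee) = 0.2·h(Trainee) + 0.5·1 + 0.1·0 + 0.2·h(Manager)
h(Manager) = 0.1·h(Trainee) + 0.2·1 + 0.2·0 + 0.5·h(Manager)
Solving: h(Trainee) = 0.7632, h(Manager) = 0.5526.
Starting from Trainee, the probability is 0.7632.

0.7632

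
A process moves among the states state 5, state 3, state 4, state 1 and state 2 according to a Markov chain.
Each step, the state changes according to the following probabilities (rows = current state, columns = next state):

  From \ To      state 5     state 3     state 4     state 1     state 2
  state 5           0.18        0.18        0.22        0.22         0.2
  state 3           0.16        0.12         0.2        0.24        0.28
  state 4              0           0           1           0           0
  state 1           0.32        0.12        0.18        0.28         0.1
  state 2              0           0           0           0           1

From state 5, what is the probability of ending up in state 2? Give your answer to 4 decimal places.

0.4765

Let h(s) be the probability of absorption at state 2 starting from transient state s. Then h(state 2) = 1 and h(state 4) = 0. By first-step analysis:
h(state 5) = 0.18·h(state 5) + 0.18·h(state 3) + 0.22·0 + 0.22·h(state 1) + 0.2·1
h(state 3) = 0.16·h(state 5) + 0.12·h(state 3) + 0.2·0 + 0.24·h(state 1) + 0.28·1
h(state 1) = 0.32·h(state 5) + 0.12·h(state 3) + 0.18·0 + 0.28·h(state 1) + 0.1·1
Solving: h(state 5) = 0.4765, h(state 3) = 0.5243, h(state 1) = 0.4381.
Starting from state 5, the probability is 0.4765.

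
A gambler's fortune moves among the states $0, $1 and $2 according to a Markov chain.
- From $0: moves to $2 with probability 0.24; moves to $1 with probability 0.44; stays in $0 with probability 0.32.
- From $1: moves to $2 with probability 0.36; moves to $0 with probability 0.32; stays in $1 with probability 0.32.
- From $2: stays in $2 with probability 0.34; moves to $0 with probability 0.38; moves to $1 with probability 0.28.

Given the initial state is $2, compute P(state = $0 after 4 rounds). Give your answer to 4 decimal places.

Propagate the distribution vector 4 rounds from $2.
After 0 rounds: (0.0000, 0.0000, 1.0000)
After 1 round: (0.3800, 0.2800, 0.3400)
After 2 rounds: (0.3404, 0.3520, 0.3076)
After 3 rounds: (0.3385, 0.3485, 0.3130)
After 4 rounds: (0.3388, 0.3481, 0.3131)
P(in $0 after 4 rounds) = 0.3388

0.3388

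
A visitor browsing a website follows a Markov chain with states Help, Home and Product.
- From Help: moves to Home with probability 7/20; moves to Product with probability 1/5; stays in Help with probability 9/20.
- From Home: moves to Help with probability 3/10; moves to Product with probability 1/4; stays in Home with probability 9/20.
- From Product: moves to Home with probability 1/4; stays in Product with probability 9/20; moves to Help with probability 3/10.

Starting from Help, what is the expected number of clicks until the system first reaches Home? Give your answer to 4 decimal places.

3.0928

Let t(s) be the expected number of clicks to first reach Home from state s, with t(Home) = 0. Conditioning on the first click:
t(Help) = 1 + 0.45·t(Help) + 0.2·t(Product)
t(Product) = 1 + 0.3·t(Help) + 0.45·t(Product)
Solving: t(Help) = 3.0928, t(Product) = 3.5052.
Expected clicks from Help to Home: 3.0928.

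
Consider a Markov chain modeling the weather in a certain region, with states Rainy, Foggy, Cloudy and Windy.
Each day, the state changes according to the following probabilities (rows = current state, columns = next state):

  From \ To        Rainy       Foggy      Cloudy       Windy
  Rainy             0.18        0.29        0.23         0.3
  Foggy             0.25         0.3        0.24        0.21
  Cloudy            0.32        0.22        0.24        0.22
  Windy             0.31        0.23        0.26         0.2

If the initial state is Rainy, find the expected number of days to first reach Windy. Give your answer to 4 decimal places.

Let t(s) be the expected number of days to first reach Windy from state s, with t(Windy) = 0. Conditioning on the first day:
t(Rainy) = 1 + 0.18·t(Rainy) + 0.29·t(Foggy) + 0.23·t(Cloudy)
t(Foggy) = 1 + 0.25·t(Rainy) + 0.3·t(Foggy) + 0.24·t(Cloudy)
t(Cloudy) = 1 + 0.32·t(Rainy) + 0.22·t(Foggy) + 0.24·t(Cloudy)
Solving: t(Rainy) = 3.9013, t(Foggy) = 4.2589, t(Cloudy) = 4.1913.
Expected days from Rainy to Windy: 3.9013.

3.9013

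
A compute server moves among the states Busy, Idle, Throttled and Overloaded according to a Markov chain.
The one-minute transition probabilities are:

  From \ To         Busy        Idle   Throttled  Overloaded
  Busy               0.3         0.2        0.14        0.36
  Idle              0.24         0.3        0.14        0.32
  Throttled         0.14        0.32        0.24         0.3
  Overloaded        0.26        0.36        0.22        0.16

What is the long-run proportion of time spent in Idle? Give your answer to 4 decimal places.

Let the stationary distribution be π with π = πP and π_1 + π_2 + π_3 + π_4 = 1.
π_1 = 0.3·π_1 + 0.24·π_2 + 0.14·π_3 + 0.26·π_4
π_2 = 0.2·π_1 + 0.3·π_2 + 0.32·π_3 + 0.36·π_4
π_3 = 0.14·π_1 + 0.14·π_2 + 0.24·π_3 + 0.22·π_4
Solving with the normalization constraint gives π = (0.2421, 0.2963, 0.1805, 0.2811).
So the stationary probability of Idle is 0.2963.

0.2963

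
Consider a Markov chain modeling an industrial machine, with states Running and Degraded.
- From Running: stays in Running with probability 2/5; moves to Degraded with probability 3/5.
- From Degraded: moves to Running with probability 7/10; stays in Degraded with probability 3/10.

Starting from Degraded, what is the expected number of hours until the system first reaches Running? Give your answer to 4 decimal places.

1.4286

Let t(s) be the expected number of hours to first reach Running from state s, with t(Running) = 0. Conditioning on the first hour:
t(Degraded) = 1 + 0.3·t(Degraded)
Solving: t(Degraded) = 1.4286.
Expected hours from Degraded to Running: 1.4286.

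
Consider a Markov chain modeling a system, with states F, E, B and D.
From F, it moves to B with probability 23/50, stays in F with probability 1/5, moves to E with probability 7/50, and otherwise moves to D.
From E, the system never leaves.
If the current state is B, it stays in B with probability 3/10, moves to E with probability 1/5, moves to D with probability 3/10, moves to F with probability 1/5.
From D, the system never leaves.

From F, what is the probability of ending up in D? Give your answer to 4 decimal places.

Let h(s) be the probability of absorption at D starting from transient state s. Then h(D) = 1 and h(E) = 0. By first-step analysis:
h(F) = 0.2·h(F) + 0.14·0 + 0.46·h(B) + 0.2·1
h(B) = 0.2·h(F) + 0.2·0 + 0.3·h(B) + 0.3·1
Solving: h(F) = 0.5940, h(B) = 0.5983.
Starting from F, the probability is 0.5940.

0.5940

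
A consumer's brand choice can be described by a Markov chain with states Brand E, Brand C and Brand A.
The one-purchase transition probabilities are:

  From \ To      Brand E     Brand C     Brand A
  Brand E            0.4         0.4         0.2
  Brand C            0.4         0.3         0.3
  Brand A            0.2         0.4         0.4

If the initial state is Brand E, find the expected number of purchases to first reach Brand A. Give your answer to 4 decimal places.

4.2308

Let t(s) be the expected number of purchases to first reach Brand A from state s, with t(Brand A) = 0. Conditioning on the first purchase:
t(Brand E) = 1 + 0.4·t(Brand E) + 0.4·t(Brand C)
t(Brand C) = 1 + 0.4·t(Brand E) + 0.3·t(Brand C)
Solving: t(Brand E) = 4.2308, t(Brand C) = 3.8462.
Expected purchases from Brand E to Brand A: 4.2308.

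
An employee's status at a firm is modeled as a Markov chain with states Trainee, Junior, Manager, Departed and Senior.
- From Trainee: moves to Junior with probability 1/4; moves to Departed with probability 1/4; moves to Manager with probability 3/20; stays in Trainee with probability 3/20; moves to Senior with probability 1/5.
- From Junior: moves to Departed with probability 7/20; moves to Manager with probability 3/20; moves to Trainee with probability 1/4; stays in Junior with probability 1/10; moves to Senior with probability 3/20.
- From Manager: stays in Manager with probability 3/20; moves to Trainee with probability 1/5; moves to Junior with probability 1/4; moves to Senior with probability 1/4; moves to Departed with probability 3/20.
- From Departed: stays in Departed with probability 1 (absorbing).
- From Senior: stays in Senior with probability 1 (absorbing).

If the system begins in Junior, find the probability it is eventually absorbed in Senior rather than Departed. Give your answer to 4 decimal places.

0.3714

Let h(s) be the probability of absorption at Senior starting from transient state s. Then h(Senior) = 1 and h(Departed) = 0. By first-step analysis:
h(Trainee) = 0.15·h(Trainee) + 0.25·h(Junior) + 0.15·h(Manager) + 0.25·0 + 0.2·1
h(Junior) = 0.25·h(Trainee) + 0.1·h(Junior) + 0.15·h(Manager) + 0.35·0 + 0.15·1
h(Manager) = 0.2·h(Trainee) + 0.25·h(Junior) + 0.15·h(Manager) + 0.15·0 + 0.25·1
Solving: h(Trainee) = 0.4337, h(Junior) = 0.3714, h(Manager) = 0.5054.
Starting from Junior, the probability is 0.3714.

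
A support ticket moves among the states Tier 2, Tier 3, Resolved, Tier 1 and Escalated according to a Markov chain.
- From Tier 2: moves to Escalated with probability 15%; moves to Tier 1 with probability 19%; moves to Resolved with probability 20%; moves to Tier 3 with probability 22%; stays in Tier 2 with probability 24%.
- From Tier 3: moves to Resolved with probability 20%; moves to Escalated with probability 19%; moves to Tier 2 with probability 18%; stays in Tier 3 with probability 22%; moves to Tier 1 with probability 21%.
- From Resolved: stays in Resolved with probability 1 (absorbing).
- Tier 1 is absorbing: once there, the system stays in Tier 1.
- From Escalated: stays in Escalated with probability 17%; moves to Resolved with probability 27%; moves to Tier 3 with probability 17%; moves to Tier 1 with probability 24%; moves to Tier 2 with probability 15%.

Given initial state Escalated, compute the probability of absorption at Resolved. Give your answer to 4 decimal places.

0.5202

Let h(s) be the probability of absorption at Resolved starting from transient state s. Then h(Resolved) = 1 and h(Tier 1) = 0. By first-step analysis:
h(Tier 2) = 0.24·h(Tier 2) + 0.22·h(Tier 3) + 0.2·1 + 0.19·0 + 0.15·h(Escalated)
h(Tier 3) = 0.18·h(Tier 2) + 0.22·h(Tier 3) + 0.2·1 + 0.21·0 + 0.19·h(Escalated)
h(Escalated) = 0.15·h(Tier 2) + 0.17·h(Tier 3) + 0.27·1 + 0.24·0 + 0.17·h(Escalated)
Solving: h(Tier 2) = 0.5109, h(Tier 3) = 0.5010, h(Escalated) = 0.5202.
Starting from Escalated, the probability is 0.5202.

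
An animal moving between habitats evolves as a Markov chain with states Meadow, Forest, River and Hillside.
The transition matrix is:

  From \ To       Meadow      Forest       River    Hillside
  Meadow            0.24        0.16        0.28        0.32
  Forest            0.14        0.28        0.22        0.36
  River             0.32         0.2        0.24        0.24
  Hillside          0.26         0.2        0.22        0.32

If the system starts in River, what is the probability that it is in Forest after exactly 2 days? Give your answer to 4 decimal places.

0.2032

Propagate the distribution vector 2 days from River.
After 0 days: (0.0000, 0.0000, 1.0000, 0.0000)
After 1 day: (0.3200, 0.2000, 0.2400, 0.2400)
After 2 days: (0.2440, 0.2032, 0.2440, 0.3088)
P(in Forest after 2 days) = 0.2032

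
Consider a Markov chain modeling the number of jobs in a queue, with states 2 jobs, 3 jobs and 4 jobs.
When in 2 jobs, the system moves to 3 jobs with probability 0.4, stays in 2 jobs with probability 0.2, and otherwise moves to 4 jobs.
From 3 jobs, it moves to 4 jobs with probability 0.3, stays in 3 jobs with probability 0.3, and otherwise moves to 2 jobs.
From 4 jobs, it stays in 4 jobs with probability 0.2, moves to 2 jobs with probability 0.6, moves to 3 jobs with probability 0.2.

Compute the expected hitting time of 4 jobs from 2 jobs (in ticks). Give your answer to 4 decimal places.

2.7500

Let t(s) be the expected number of ticks to first reach 4 jobs from state s, with t(4 jobs) = 0. Conditioning on the first tick:
t(2 jobs) = 1 + 0.2·t(2 jobs) + 0.4·t(3 jobs)
t(3 jobs) = 1 + 0.4·t(2 jobs) + 0.3·t(3 jobs)
Solving: t(2 jobs) = 2.7500, t(3 jobs) = 3.0000.
Expected ticks from 2 jobs to 4 jobs: 2.7500.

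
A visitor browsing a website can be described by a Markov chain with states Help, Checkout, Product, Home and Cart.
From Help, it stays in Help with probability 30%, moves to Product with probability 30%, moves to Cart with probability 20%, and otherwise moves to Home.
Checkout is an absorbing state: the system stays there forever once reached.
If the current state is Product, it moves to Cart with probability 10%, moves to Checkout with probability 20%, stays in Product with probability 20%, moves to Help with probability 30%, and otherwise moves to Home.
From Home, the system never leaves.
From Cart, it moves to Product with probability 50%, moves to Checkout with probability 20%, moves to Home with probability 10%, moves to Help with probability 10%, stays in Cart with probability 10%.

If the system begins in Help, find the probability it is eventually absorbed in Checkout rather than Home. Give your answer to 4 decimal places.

Let h(s) be the probability of absorption at Checkout starting from transient state s. Then h(Checkout) = 1 and h(Home) = 0. By first-step analysis:
h(Help) = 0.3·h(Help) + 0.3·h(Product) + 0.2·0 + 0.2·h(Cart)
h(Product) = 0.3·h(Help) + 0.2·1 + 0.2·h(Product) + 0.2·0 + 0.1·h(Cart)
h(Cart) = 0.1·h(Help) + 0.2·1 + 0.5·h(Product) + 0.1·0 + 0.1·h(Cart)
Solving: h(Help) = 0.3304, h(Product) = 0.4366, h(Cart) = 0.5015.
Starting from Help, the probability is 0.3304.

0.3304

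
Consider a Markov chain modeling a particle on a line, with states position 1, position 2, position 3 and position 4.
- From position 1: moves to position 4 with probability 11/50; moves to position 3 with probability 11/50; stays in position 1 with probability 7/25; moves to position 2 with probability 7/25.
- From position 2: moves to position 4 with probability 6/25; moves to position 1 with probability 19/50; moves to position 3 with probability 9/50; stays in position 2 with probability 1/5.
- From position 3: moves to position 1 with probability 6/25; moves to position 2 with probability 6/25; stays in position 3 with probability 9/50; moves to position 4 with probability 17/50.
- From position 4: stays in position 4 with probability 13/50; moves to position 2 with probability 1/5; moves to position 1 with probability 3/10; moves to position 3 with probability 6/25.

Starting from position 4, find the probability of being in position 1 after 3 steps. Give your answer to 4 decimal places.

0.3003

Propagate the distribution vector 3 steps from position 4.
After 0 steps: (0.0000, 0.0000, 0.0000, 1.0000)
After 1 step: (0.3000, 0.2000, 0.2400, 0.2600)
After 2 steps: (0.2956, 0.2336, 0.2076, 0.2632)
After 3 steps: (0.3003, 0.2320, 0.2076, 0.2601)
P(in position 1 after 3 steps) = 0.3003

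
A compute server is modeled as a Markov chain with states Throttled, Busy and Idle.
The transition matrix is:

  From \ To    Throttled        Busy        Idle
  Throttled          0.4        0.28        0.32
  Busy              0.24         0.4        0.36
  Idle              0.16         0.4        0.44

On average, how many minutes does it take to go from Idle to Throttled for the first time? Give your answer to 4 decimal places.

Let t(s) be the expected number of minutes to first reach Throttled from state s, with t(Throttled) = 0. Conditioning on the first minute:
t(Busy) = 1 + 0.4·t(Busy) + 0.36·t(Idle)
t(Idle) = 1 + 0.4·t(Busy) + 0.44·t(Idle)
Solving: t(Busy) = 4.7917, t(Idle) = 5.2083.
Expected minutes from Idle to Throttled: 5.2083.

5.2083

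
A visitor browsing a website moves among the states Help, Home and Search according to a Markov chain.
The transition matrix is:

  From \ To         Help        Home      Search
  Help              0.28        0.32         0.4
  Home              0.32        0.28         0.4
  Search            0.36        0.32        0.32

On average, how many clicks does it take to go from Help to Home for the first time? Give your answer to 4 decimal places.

Let t(s) be the expected number of clicks to first reach Home from state s, with t(Home) = 0. Conditioning on the first click:
t(Help) = 1 + 0.28·t(Help) + 0.4·t(Search)
t(Search) = 1 + 0.36·t(Help) + 0.32·t(Search)
Solving: t(Help) = 3.1250, t(Search) = 3.1250.
Expected clicks from Help to Home: 3.1250.

3.1250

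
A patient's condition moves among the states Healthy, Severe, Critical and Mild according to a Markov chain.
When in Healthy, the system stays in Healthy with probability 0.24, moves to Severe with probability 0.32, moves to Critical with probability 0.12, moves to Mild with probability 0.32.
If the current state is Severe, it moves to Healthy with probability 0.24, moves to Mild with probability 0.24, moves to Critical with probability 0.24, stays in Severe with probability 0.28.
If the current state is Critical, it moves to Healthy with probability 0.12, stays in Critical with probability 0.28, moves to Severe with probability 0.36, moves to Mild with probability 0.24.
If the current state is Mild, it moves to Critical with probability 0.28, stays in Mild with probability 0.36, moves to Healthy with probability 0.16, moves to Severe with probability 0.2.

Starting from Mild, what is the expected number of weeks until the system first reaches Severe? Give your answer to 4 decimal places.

3.8436

Let t(s) be the expected number of weeks to first reach Severe from state s, with t(Severe) = 0. Conditioning on the first week:
t(Healthy) = 1 + 0.24·t(Healthy) + 0.12·t(Critical) + 0.32·t(Mild)
t(Critical) = 1 + 0.12·t(Healthy) + 0.28·t(Critical) + 0.24·t(Mild)
t(Mild) = 1 + 0.16·t(Healthy) + 0.28·t(Critical) + 0.36·t(Mild)
Solving: t(Healthy) = 3.4464, t(Critical) = 3.2445, t(Mild) = 3.8436.
Expected weeks from Mild to Severe: 3.8436.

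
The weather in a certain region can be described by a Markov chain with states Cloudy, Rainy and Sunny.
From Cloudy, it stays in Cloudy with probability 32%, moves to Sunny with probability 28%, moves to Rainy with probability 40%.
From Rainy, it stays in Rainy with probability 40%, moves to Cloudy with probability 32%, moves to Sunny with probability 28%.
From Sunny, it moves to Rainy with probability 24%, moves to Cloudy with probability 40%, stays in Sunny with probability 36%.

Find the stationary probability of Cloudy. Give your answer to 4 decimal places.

Let the stationary distribution be π with π = πP and π_1 + π_2 + π_3 = 1.
π_1 = 0.32·π_1 + 0.32·π_2 + 0.4·π_3
π_2 = 0.4·π_1 + 0.4·π_2 + 0.24·π_3
Solving with the normalization constraint gives π = (0.3443, 0.3513, 0.3043).
So the stationary probability of Cloudy is 0.3443.

0.3443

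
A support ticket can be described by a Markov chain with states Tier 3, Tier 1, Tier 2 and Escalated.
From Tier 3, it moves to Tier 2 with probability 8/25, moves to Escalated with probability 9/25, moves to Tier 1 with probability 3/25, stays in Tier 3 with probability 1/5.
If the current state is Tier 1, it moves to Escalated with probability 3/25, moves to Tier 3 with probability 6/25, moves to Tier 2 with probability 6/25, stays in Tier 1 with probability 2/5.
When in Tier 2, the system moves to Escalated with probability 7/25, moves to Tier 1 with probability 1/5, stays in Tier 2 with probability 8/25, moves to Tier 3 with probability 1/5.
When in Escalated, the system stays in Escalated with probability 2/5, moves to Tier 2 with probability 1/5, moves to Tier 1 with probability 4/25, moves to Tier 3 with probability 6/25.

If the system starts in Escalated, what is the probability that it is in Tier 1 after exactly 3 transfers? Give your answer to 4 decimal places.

Propagate the distribution vector 3 transfers from Escalated.
After 0 transfers: (0.0000, 0.0000, 0.0000, 1.0000)
After 1 transfer: (0.2400, 0.1600, 0.2000, 0.4000)
After 2 transfers: (0.2224, 0.1968, 0.2592, 0.3216)
After 3 transfers: (0.2207, 0.2087, 0.2657, 0.3049)
P(in Tier 1 after 3 transfers) = 0.2087

0.2087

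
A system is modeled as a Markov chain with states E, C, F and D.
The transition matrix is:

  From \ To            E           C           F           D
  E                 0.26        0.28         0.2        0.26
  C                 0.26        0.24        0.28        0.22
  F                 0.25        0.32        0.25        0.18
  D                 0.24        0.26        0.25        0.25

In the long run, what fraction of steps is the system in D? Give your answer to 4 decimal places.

Let the stationary distribution be π with π = πP and π_1 + π_2 + π_3 + π_4 = 1.
π_1 = 0.26·π_1 + 0.26·π_2 + 0.25·π_3 + 0.24·π_4
π_2 = 0.28·π_1 + 0.24·π_2 + 0.32·π_3 + 0.26·π_4
π_3 = 0.2·π_1 + 0.28·π_2 + 0.25·π_3 + 0.25·π_4
Solving with the normalization constraint gives π = (0.2530, 0.2743, 0.2456, 0.2271).
So the stationary probability of D is 0.2271.

0.2271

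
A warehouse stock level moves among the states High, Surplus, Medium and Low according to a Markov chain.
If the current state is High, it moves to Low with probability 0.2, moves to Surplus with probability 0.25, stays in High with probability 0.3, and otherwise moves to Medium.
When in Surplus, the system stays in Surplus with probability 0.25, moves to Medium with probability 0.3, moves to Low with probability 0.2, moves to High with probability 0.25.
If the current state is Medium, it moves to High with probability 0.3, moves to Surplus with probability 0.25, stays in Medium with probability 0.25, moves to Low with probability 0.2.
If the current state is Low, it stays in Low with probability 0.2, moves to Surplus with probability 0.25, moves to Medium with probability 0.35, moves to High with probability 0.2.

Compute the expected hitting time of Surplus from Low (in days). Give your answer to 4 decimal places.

4.0000

Let t(s) be the expected number of days to first reach Surplus from state s, with t(Surplus) = 0. Conditioning on the first day:
t(High) = 1 + 0.3·t(High) + 0.25·t(Medium) + 0.2·t(Low)
t(Medium) = 1 + 0.3·t(High) + 0.25·t(Medium) + 0.2·t(Low)
t(Low) = 1 + 0.2·t(High) + 0.35·t(Medium) + 0.2·t(Low)
Solving: t(High) = 4.0000, t(Medium) = 4.0000, t(Low) = 4.0000.
Expected days from Low to Surplus: 4.0000.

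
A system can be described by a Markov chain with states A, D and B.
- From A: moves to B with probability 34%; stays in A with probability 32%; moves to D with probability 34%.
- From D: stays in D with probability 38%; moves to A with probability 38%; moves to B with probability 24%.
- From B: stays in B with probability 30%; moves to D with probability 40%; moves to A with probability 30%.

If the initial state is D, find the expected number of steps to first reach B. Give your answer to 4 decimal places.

3.6252

Let t(s) be the expected number of steps to first reach B from state s, with t(B) = 0. Conditioning on the first step:
t(A) = 1 + 0.32·t(A) + 0.34·t(D)
t(D) = 1 + 0.38·t(A) + 0.38·t(D)
Solving: t(A) = 3.2832, t(D) = 3.6252.
Expected steps from D to B: 3.6252.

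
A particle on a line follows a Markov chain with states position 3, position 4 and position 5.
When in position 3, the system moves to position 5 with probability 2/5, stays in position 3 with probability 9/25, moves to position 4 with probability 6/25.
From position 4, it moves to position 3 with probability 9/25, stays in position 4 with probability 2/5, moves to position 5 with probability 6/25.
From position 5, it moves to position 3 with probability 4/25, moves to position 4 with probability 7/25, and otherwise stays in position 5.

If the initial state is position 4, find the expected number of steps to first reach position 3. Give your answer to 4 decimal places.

3.4553

Let t(s) be the expected number of steps to first reach position 3 from state s, with t(position 3) = 0. Conditioning on the first step:
t(position 4) = 1 + 0.4·t(position 4) + 0.24·t(position 5)
t(position 5) = 1 + 0.28·t(position 4) + 0.56·t(position 5)
Solving: t(position 4) = 3.4553, t(position 5) = 4.4715.
Expected steps from position 4 to position 3: 3.4553.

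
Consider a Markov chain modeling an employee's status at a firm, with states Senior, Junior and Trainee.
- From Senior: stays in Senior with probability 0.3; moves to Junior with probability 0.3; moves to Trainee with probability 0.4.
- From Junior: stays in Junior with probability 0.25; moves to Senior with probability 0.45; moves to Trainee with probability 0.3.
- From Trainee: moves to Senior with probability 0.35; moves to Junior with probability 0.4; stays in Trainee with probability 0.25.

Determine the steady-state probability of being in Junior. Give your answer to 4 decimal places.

Let the stationary distribution be π with π = πP and π_1 + π_2 + π_3 = 1.
π_1 = 0.3·π_1 + 0.45·π_2 + 0.35·π_3
π_2 = 0.3·π_1 + 0.25·π_2 + 0.4·π_3
Solving with the normalization constraint gives π = (0.3634, 0.3162, 0.3203).
So the stationary probability of Junior is 0.3162.

0.3162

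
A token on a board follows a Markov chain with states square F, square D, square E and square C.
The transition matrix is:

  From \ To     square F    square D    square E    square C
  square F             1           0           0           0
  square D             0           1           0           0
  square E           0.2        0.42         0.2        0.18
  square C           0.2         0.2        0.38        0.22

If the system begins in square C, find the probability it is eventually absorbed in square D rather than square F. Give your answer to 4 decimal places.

0.5752

Let h(s) be the probability of absorption at square D starting from transient state s. Then h(square D) = 1 and h(square F) = 0. By first-step analysis:
h(square E) = 0.2·0 + 0.42·1 + 0.2·h(square E) + 0.18·h(square C)
h(square C) = 0.2·0 + 0.2·1 + 0.38·h(square E) + 0.22·h(square C)
Solving: h(square E) = 0.6544, h(square C) = 0.5752.
Starting from square C, the probability is 0.5752.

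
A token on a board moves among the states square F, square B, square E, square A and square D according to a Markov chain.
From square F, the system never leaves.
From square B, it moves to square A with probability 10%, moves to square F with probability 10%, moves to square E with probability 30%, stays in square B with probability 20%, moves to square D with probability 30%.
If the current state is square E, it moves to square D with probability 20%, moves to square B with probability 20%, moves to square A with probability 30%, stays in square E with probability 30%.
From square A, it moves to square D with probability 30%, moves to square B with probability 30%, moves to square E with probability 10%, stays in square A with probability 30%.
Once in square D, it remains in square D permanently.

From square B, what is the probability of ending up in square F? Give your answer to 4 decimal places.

0.1667

Let h(s) be the probability of absorption at square F starting from transient state s. Then h(square F) = 1 and h(square D) = 0. By first-step analysis:
h(square B) = 0.1·1 + 0.2·h(square B) + 0.3·h(square E) + 0.1·h(square A) + 0.3·0
h(square E) = 0.2·h(square B) + 0.3·h(square E) + 0.3·h(square A) + 0.2·0
h(square A) = 0.3·h(square B) + 0.1·h(square E) + 0.3·h(square A) + 0.3·0
Solving: h(square B) = 0.1667, h(square E) = 0.0833, h(square A) = 0.0833.
Starting from square B, the probability is 0.1667.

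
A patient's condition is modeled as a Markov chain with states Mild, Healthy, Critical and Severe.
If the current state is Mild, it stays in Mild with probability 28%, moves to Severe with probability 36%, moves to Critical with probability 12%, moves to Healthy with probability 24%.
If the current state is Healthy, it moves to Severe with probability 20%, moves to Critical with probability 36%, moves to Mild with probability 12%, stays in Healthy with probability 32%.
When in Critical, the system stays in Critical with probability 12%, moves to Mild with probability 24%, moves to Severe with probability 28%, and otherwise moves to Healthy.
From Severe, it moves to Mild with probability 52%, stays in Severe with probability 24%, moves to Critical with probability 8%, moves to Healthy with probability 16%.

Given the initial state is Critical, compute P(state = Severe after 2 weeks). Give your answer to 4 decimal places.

Propagate the distribution vector 2 weeks from Critical.
After 0 weeks: (0.0000, 0.0000, 1.0000, 0.0000)
After 1 week: (0.2400, 0.3600, 0.1200, 0.2800)
After 2 weeks: (0.2848, 0.2608, 0.1952, 0.2592)
P(in Severe after 2 weeks) = 0.2592

0.2592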